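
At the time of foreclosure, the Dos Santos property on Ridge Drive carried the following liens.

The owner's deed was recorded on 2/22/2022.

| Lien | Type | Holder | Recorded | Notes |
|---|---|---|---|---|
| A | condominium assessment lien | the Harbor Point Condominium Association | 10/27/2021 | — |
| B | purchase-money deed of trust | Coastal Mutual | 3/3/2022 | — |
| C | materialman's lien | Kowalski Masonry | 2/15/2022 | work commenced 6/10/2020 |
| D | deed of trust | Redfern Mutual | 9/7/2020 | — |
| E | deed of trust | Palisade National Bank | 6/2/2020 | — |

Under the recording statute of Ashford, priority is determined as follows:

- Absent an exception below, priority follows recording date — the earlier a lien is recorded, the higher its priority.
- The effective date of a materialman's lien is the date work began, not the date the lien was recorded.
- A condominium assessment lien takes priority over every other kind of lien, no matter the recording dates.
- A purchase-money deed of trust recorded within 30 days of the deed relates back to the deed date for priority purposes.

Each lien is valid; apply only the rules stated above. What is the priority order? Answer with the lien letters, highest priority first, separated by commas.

A, E, C, D, B

First, effective dates: B's effective date is the deed date, 2/22/2022; C relates back to 6/10/2020 (work commenced).
A is a condominium assessment lien, so it outranks all other liens regardless of date.
Remaining liens by effective date: E (6/2/2020), C (6/10/2020), D (9/7/2020), B (2/22/2022).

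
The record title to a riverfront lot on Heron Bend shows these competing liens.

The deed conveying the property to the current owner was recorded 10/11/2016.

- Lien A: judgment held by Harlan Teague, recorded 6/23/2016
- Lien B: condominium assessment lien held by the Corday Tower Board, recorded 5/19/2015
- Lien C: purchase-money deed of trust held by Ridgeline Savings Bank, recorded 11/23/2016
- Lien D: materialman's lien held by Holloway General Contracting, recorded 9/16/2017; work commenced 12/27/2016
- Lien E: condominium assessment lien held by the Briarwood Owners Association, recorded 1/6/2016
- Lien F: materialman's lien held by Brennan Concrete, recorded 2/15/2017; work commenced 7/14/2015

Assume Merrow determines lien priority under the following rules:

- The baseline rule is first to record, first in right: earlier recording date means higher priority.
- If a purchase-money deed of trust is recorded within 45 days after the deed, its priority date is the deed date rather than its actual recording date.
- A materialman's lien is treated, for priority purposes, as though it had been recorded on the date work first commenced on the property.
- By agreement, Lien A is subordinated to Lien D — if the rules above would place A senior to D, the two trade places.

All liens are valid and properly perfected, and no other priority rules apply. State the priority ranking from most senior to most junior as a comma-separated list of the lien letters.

First, effective dates: C was recorded within the 45-day window, so its effective date is the deed date 10/11/2016; D is treated as recorded 12/27/2016, the work-commencement date; F is treated as recorded 7/14/2015, the work-commencement date.
By effective date: B (5/19/2015), F (7/14/2015), E (1/6/2016), A (6/23/2016), C (10/11/2016), D (12/27/2016).
A is senior to D before the subordination, so the two trade places.

B, F, E, D, C, A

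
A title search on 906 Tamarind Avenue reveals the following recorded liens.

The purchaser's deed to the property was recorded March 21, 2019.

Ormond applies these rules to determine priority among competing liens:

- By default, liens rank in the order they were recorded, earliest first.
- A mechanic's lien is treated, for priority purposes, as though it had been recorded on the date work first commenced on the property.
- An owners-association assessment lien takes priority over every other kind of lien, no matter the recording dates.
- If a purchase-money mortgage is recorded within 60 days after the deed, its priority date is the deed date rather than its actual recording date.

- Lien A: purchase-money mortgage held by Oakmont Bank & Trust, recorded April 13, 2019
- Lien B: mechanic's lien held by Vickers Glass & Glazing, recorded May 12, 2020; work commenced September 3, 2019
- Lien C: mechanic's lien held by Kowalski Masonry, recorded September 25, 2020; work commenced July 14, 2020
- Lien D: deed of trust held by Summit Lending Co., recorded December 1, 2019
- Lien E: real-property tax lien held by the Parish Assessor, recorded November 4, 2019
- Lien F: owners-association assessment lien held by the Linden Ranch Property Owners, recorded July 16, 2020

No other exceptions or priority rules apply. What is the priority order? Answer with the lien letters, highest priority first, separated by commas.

Adjusting effective dates: A's effective date is the deed date, March 21, 2019; B's effective date is September 3, 2019, when work began; C's effective date is July 14, 2020, when work began.
F, as an owners-association assessment lien, has superpriority and ranks first.
Among the remaining liens, by effective date: A (March 21, 2019), B (September 3, 2019), E (November 4, 2019), D (December 1, 2019), C (July 14, 2020).

F, A, B, E, D, C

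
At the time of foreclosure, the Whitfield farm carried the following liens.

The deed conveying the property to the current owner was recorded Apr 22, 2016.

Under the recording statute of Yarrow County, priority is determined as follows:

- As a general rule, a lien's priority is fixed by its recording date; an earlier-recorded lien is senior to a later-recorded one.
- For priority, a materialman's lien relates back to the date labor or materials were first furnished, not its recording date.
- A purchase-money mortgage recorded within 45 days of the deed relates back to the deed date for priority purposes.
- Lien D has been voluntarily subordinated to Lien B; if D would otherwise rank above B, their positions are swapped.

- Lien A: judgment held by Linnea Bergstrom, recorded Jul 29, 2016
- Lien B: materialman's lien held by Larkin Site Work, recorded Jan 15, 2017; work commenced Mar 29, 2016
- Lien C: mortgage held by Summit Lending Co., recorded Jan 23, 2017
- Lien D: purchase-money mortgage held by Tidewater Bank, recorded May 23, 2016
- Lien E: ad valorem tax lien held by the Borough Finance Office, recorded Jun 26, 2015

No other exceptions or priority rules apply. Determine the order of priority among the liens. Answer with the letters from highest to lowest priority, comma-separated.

Effective dates after the stated exceptions: B relates back to Mar 29, 2016 (work commenced); D's effective date is the deed date, Apr 22, 2016.
By effective date, earliest first: E (Jun 26, 2015), B (Mar 29, 2016), D (Apr 22, 2016), A (Jul 29, 2016), C (Jan 23, 2017).
Since D is not senior to B, the subordination leaves the order unchanged.

E, B, D, A, C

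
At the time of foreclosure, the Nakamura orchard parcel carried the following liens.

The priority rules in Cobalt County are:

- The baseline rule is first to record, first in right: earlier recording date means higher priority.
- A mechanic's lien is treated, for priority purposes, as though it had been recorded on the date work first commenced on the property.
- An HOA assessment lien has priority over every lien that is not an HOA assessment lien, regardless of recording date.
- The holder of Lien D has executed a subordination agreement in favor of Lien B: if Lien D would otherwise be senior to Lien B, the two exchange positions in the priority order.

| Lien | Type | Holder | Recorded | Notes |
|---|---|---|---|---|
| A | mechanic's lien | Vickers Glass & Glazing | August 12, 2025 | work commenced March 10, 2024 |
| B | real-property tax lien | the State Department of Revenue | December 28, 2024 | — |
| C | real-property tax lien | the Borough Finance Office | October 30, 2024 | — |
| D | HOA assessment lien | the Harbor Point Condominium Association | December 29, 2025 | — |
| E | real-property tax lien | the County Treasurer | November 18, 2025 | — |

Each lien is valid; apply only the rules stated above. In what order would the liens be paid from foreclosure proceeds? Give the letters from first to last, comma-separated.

B, A, C, D, E

Effective dates: A relates back to March 10, 2024 (work commenced).
D, as an HOA assessment lien, has superpriority and ranks first.
Ordering the rest by effective date: A (March 10, 2024), C (October 30, 2024), B (December 28, 2024), E (November 18, 2025).
Because D would otherwise rank above B, the subordination swaps them.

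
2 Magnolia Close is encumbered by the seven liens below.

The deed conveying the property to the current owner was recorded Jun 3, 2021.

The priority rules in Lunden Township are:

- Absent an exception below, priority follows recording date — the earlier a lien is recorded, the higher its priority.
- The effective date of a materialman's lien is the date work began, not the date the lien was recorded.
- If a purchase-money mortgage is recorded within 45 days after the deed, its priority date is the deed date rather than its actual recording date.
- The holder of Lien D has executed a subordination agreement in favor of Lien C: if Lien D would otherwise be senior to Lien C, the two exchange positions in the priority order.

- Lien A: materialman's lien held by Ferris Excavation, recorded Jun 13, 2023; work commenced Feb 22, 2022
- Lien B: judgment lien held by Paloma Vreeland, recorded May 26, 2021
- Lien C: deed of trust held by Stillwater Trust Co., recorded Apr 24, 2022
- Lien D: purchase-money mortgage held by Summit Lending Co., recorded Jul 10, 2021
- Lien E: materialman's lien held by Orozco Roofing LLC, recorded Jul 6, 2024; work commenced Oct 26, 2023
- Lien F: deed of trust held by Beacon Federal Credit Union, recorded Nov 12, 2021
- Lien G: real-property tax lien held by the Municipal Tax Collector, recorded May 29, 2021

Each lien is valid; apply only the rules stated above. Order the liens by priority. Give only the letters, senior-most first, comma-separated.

Adjusting effective dates: A relates back to Feb 22, 2022 (work commenced); D was recorded within the 45-day window, so its effective date is the deed date Jun 3, 2021; E relates back to Oct 26, 2023 (work commenced).
By effective date, earliest first: B (May 26, 2021), G (May 29, 2021), D (Jun 3, 2021), F (Nov 12, 2021), A (Feb 22, 2022), C (Apr 24, 2022), E (Oct 26, 2023).
D is senior to C before the subordination, so the two trade places.

B, G, C, F, A, D, E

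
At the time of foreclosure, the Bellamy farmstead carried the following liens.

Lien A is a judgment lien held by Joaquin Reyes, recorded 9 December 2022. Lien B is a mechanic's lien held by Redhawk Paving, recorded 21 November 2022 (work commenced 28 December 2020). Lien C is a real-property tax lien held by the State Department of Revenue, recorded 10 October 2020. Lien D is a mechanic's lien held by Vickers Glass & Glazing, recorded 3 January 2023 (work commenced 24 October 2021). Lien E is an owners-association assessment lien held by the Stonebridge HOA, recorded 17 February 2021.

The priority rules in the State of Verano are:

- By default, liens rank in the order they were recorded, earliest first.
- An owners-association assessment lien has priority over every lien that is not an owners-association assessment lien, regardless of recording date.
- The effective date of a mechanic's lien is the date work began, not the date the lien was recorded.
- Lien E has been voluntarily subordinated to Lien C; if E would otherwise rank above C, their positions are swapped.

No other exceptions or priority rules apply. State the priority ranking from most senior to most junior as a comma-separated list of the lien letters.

C, E, B, D, A

First, effective dates: B relates back to 28 December 2020 (work commenced); D relates back to 24 October 2021 (work commenced).
E is an owners-association assessment lien and takes priority over every other lien.
Among the remaining liens, by effective date: C (10 October 2020), B (28 December 2020), D (24 October 2021), A (9 December 2022).
The subordination applies — E was senior to C — so E and C swap.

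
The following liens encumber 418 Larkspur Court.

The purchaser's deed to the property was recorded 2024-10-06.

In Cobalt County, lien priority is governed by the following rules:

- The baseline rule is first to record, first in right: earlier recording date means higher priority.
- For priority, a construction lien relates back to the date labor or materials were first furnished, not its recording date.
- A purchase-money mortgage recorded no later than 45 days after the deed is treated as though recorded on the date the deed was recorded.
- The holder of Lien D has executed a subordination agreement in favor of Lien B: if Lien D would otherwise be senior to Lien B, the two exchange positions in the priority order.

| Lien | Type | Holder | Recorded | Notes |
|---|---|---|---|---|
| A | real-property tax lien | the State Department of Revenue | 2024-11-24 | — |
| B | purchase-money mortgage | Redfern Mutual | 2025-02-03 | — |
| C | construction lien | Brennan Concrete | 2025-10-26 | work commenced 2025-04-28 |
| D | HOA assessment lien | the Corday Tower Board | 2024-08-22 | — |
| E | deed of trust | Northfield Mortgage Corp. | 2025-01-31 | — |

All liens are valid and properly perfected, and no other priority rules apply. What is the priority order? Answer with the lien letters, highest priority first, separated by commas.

B, A, E, D, C

First, effective dates: B missed the 45-day window (120 days after the deed), so its recording date stands; C relates back to 2025-04-28 (work commenced).
By effective date, earliest first: D (2024-08-22), A (2024-11-24), E (2025-01-31), B (2025-02-03), C (2025-04-28).
The subordination applies — D was senior to B — so D and B swap.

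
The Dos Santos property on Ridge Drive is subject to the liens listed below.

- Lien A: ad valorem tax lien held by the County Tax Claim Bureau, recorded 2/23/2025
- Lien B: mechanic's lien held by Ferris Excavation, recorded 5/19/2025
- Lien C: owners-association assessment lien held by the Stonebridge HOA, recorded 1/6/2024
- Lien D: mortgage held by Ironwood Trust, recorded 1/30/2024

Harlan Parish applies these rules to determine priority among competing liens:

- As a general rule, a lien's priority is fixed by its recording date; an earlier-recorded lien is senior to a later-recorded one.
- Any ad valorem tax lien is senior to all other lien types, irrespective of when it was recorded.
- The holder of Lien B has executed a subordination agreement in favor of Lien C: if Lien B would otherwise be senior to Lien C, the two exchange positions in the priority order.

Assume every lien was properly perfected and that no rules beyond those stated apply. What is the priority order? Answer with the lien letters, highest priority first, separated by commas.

A, C, D, B

A is an ad valorem tax lien, so it outranks all other liens regardless of date.
The other liens, earliest effective date first: C (1/6/2024), D (1/30/2024), B (5/19/2025).
Since B is not senior to C, the subordination leaves the order unchanged.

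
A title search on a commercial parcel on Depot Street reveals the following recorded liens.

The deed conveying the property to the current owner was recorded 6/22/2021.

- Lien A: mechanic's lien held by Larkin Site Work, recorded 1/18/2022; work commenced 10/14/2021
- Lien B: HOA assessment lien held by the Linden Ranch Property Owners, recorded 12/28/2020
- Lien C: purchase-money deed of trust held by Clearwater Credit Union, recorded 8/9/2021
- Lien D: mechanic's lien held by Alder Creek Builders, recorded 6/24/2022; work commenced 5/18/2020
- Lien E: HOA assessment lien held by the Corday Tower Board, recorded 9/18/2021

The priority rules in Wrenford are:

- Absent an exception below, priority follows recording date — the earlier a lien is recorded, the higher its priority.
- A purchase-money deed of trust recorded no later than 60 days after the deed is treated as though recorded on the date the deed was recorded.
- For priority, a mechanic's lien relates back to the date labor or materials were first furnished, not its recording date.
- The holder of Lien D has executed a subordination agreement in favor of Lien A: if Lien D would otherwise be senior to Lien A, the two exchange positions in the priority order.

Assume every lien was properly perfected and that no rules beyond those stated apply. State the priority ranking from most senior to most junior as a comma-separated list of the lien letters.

Effective dates: A is treated as recorded 10/14/2021, the work-commencement date; C relates back to the deed date 6/22/2021; D's effective date is 5/18/2020, when work began.
By effective date: D (5/18/2020), B (12/28/2020), C (6/22/2021), E (9/18/2021), A (10/14/2021).
Because D would otherwise rank above A, the subordination swaps them.

A, B, C, E, D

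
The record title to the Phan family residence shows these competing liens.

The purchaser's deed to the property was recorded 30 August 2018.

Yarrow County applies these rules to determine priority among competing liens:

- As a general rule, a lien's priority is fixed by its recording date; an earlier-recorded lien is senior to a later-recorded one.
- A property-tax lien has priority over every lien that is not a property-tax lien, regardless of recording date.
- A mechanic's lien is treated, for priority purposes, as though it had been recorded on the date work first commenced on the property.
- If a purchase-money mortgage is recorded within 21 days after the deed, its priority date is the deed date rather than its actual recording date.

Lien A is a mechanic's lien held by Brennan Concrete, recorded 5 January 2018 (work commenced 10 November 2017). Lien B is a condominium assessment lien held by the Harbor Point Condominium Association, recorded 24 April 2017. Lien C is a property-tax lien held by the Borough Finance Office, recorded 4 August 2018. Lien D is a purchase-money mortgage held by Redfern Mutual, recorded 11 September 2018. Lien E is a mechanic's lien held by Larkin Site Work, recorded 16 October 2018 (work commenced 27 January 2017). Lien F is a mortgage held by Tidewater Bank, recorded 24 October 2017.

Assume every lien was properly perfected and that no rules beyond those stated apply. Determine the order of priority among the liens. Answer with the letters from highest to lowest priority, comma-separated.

C, E, B, F, A, D

Effective dates: A's effective date is 10 November 2017, when work began; D was recorded within the 21-day window, so its effective date is the deed date 30 August 2018; E relates back to 27 January 2017 (work commenced).
C is a property-tax lien and takes priority over every other lien.
Among the remaining liens, by effective date: E (27 January 2017), B (24 April 2017), F (24 October 2017), A (10 November 2017), D (30 August 2018).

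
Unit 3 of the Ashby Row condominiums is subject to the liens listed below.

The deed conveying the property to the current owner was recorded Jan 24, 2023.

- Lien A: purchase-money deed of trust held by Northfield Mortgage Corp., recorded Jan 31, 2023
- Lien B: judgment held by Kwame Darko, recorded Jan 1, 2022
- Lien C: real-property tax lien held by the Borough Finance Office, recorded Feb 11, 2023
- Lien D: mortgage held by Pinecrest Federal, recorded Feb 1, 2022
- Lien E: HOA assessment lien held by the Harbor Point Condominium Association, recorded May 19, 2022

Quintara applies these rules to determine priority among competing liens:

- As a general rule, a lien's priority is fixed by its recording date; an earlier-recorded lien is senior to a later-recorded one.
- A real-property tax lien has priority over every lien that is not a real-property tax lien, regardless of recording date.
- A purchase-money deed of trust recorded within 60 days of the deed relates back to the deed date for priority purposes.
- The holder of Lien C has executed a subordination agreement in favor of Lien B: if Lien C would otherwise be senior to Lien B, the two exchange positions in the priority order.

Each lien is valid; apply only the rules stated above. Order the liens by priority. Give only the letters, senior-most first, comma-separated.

Adjusting effective dates: A's effective date is the deed date, Jan 24, 2023.
As a real-property tax lien, C is senior to every other lien.
The other liens, earliest effective date first: B (Jan 1, 2022), D (Feb 1, 2022), E (May 19, 2022), A (Jan 24, 2023).
C is senior to B before the subordination, so the two trade places.

B, C, D, E, A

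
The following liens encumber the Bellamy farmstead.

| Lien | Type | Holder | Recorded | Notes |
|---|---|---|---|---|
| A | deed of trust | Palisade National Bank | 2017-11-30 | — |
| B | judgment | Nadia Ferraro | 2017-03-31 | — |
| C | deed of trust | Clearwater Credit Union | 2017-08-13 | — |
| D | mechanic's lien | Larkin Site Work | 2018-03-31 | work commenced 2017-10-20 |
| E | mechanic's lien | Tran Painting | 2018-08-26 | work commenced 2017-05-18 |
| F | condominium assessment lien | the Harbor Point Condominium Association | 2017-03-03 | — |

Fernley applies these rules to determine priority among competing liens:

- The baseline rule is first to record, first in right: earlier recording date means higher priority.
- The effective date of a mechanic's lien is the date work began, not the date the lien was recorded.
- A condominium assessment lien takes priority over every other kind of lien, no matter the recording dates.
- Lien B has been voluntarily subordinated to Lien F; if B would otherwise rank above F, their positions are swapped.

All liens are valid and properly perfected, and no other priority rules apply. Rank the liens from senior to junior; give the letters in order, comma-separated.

F, B, E, C, D, A

Effective dates after the stated exceptions: D relates back to 2017-10-20 (work commenced); E is treated as recorded 2017-05-18, the work-commencement date.
F, as a condominium assessment lien, has superpriority and ranks first.
Remaining liens by effective date: B (2017-03-31), E (2017-05-18), C (2017-08-13), D (2017-10-20), A (2017-11-30).
B is already junior to F, so the subordination agreement changes nothing.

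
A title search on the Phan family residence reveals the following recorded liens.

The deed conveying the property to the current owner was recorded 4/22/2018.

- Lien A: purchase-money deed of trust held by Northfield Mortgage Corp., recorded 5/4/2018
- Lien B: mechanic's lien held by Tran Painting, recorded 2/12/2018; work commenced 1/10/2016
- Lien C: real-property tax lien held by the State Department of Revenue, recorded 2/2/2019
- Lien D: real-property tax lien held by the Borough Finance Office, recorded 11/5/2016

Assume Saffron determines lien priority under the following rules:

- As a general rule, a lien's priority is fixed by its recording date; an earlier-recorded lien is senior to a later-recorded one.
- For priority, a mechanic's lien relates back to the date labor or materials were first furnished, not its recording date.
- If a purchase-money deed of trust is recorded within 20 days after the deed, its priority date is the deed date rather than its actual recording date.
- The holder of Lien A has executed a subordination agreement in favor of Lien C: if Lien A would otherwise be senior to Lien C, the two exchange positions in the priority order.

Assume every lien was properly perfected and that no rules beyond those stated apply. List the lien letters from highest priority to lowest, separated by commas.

Effective dates: A's effective date is the deed date, 4/22/2018; B relates back to 1/10/2016 (work commenced).
By effective date: B (1/10/2016), D (11/5/2016), A (4/22/2018), C (2/2/2019).
A is senior to C before the subordination, so the two trade places.

B, D, C, A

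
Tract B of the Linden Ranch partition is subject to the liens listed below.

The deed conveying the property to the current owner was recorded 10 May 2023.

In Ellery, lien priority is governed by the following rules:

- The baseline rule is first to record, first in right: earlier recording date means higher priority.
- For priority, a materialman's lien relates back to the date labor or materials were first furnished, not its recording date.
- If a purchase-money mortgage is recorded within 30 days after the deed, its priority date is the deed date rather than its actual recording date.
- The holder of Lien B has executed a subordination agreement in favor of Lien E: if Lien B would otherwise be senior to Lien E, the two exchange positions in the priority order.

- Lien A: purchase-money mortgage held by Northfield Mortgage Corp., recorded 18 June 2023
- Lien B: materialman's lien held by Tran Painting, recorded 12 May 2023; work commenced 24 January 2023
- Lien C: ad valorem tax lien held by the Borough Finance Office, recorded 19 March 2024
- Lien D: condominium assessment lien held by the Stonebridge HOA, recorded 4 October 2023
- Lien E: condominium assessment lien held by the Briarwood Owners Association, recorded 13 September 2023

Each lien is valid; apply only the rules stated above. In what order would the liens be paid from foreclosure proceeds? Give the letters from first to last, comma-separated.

E, A, B, D, C

Effective dates after the stated exceptions: A was recorded 39 days after the deed, outside the 30-day window, so it keeps its recording date; B is treated as recorded 24 January 2023, the work-commencement date.
Sorted by effective date: B (24 January 2023), A (18 June 2023), E (13 September 2023), D (4 October 2023), C (19 March 2024).
The subordination applies — B was senior to E — so B and E swap.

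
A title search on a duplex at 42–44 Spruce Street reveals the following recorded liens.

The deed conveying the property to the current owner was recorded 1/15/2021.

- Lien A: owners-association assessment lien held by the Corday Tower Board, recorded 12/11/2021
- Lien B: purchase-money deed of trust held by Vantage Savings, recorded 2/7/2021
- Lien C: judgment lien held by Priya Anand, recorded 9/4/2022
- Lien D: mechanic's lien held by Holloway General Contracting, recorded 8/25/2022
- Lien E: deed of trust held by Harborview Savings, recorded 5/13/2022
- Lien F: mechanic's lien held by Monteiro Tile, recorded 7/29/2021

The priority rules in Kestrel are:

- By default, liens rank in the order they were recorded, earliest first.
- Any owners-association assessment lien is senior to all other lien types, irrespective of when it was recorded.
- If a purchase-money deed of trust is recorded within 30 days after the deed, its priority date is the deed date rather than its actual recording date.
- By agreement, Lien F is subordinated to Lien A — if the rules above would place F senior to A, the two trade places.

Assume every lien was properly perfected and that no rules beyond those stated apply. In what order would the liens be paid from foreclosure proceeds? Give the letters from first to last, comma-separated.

Effective dates after the stated exceptions: B's effective date is the deed date, 1/15/2021.
A, as an owners-association assessment lien, has superpriority and ranks first.
Remaining liens by effective date: B (1/15/2021), F (7/29/2021), E (5/13/2022), D (8/25/2022), C (9/4/2022).
Since F is not senior to A, the subordination leaves the order unchanged.

A, B, F, E, D, C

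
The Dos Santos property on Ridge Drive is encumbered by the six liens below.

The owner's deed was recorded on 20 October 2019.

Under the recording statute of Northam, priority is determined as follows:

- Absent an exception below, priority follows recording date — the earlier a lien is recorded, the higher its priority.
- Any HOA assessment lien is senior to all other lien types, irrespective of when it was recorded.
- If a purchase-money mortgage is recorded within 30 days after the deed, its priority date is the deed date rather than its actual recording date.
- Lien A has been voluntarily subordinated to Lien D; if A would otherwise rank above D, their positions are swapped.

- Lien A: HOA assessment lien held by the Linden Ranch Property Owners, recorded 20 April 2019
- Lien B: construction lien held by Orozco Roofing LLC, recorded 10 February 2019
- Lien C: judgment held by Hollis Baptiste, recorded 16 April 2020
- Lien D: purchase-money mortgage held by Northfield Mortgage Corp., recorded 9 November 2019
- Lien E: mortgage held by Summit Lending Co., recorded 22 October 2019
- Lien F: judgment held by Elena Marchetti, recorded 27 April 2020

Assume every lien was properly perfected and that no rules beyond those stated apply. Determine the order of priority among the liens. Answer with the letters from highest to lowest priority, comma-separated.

Effective dates after the stated exceptions: D's effective date is the deed date, 20 October 2019.
A is an HOA assessment lien, so it outranks all other liens regardless of date.
Remaining liens by effective date: B (10 February 2019), D (20 October 2019), E (22 October 2019), C (16 April 2020), F (27 April 2020).
A is senior to D before the subordination, so the two trade places.

D, B, A, E, C, F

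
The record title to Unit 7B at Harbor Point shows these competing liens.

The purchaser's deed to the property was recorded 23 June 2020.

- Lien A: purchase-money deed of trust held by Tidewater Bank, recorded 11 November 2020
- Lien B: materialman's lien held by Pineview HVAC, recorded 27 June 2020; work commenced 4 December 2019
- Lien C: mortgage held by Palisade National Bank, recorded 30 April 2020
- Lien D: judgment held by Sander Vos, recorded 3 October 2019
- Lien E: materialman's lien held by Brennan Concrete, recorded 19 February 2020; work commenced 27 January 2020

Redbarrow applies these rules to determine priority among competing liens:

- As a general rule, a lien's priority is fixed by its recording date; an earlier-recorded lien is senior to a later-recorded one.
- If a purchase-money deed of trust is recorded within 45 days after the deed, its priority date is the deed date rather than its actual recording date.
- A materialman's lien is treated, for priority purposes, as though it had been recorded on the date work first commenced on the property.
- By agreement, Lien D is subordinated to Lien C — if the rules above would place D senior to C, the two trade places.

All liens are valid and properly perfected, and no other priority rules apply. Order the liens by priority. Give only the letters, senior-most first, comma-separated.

C, B, E, D, A

Adjusting effective dates: A was recorded 141 days after the deed — beyond 45 days — so no relation-back applies; B relates back to 4 December 2019 (work commenced); E's effective date is 27 January 2020, when work began.
Ordering by effective date: D (3 October 2019), B (4 December 2019), E (27 January 2020), C (30 April 2020), A (11 November 2020).
The subordination applies — D was senior to C — so D and C swap.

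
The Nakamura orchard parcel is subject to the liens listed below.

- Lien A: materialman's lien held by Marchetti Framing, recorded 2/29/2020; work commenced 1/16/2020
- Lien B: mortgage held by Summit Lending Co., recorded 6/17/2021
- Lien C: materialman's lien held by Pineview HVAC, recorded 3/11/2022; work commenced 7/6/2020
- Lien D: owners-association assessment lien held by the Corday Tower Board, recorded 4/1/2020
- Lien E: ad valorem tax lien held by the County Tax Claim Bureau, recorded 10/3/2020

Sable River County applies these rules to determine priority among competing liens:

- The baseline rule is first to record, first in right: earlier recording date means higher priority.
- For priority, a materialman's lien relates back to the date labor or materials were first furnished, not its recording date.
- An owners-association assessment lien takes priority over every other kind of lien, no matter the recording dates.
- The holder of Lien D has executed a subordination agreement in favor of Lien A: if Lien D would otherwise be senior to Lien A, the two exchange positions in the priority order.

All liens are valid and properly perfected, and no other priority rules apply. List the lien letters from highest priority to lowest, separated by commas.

A, D, C, E, B

First, effective dates: A is treated as recorded 1/16/2020, the work-commencement date; C's effective date is 7/6/2020, when work began.
As an owners-association assessment lien, D is senior to every other lien.
The other liens, earliest effective date first: A (1/16/2020), C (7/6/2020), E (10/3/2020), B (6/17/2021).
The subordination applies — D was senior to A — so D and A swap.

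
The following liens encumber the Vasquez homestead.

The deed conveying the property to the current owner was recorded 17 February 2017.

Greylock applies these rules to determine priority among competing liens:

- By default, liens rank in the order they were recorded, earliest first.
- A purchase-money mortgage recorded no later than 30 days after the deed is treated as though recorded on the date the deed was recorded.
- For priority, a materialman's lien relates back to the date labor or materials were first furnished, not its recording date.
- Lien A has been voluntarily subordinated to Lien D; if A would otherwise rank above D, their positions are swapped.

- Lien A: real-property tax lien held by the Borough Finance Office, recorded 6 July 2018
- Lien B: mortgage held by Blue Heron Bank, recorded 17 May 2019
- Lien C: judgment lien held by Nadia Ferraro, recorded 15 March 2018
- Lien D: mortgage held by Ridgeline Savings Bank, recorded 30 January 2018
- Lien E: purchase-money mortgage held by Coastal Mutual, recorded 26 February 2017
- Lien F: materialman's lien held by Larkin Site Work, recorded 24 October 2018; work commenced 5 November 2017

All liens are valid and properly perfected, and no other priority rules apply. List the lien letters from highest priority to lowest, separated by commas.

E, F, D, C, A, B

Effective dates after the stated exceptions: E's effective date is the deed date, 17 February 2017; F's effective date is 5 November 2017, when work began.
By effective date: E (17 February 2017), F (5 November 2017), D (30 January 2018), C (15 March 2018), A (6 July 2018), B (17 May 2019).
A is already junior to D, so the subordination agreement changes nothing.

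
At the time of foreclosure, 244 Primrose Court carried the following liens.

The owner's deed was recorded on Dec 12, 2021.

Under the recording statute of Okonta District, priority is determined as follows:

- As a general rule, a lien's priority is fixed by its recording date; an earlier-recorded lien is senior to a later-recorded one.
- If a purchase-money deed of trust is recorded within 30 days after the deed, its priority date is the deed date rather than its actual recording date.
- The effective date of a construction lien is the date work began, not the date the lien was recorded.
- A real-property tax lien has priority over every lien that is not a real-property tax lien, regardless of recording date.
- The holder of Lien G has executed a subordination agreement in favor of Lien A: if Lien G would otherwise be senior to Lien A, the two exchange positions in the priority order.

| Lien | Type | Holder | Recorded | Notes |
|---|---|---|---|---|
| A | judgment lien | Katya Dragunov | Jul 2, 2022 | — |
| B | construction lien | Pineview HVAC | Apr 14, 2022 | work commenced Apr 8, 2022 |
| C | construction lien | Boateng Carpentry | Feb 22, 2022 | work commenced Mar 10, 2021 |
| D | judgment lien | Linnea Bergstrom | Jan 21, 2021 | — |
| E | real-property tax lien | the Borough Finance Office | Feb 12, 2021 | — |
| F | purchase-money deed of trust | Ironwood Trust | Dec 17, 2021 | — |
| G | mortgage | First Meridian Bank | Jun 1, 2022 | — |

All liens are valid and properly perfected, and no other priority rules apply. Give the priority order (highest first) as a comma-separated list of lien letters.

E, D, C, F, B, A, G

Adjusting effective dates: B relates back to Apr 8, 2022 (work commenced); C's effective date is Mar 10, 2021, when work began; F relates back to the deed date Dec 12, 2021.
As a real-property tax lien, E is senior to every other lien.
Ordering the rest by effective date: D (Jan 21, 2021), C (Mar 10, 2021), F (Dec 12, 2021), B (Apr 8, 2022), G (Jun 1, 2022), A (Jul 2, 2022).
G would otherwise be senior to A, so under the subordination agreement G and A exchange positions.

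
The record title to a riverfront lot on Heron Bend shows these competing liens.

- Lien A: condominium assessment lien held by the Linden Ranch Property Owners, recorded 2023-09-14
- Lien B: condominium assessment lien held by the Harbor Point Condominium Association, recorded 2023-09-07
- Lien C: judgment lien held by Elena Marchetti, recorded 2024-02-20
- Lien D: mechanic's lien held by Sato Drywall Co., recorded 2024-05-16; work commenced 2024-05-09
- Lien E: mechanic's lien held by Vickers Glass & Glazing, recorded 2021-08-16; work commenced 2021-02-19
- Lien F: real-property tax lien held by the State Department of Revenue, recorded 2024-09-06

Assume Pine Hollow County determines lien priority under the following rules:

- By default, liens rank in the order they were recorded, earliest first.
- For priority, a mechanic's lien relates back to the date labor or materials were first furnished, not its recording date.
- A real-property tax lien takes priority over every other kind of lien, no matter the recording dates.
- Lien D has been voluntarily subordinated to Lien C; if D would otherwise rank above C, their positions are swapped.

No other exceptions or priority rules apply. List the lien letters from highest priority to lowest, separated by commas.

Effective dates after the stated exceptions: D relates back to 2024-05-09 (work commenced); E relates back to 2021-02-19 (work commenced).
F, as a real-property tax lien, has superpriority and ranks first.
Ordering the rest by effective date: E (2021-02-19), B (2023-09-07), A (2023-09-14), C (2024-02-20), D (2024-05-09).
D is already junior to C, so the subordination agreement changes nothing.

F, E, B, A, C, D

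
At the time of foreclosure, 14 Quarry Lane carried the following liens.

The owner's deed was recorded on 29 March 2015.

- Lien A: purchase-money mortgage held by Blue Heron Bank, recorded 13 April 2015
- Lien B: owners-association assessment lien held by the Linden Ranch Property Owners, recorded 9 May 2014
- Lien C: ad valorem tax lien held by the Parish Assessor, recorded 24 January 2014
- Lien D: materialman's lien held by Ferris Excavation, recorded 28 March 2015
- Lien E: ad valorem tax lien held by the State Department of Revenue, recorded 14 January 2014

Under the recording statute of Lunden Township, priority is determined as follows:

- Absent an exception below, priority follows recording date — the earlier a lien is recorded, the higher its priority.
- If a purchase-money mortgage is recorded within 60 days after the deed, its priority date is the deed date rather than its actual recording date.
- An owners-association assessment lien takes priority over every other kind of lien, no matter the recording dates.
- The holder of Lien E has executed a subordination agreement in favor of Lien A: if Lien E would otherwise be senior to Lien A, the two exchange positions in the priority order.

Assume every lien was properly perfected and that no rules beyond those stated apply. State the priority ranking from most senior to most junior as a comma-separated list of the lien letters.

Effective dates: A's effective date is the deed date, 29 March 2015.
B is an owners-association assessment lien and takes priority over every other lien.
The other liens, earliest effective date first: E (14 January 2014), C (24 January 2014), D (28 March 2015), A (29 March 2015).
E would otherwise be senior to A, so under the subordination agreement E and A exchange positions.

B, A, C, D, E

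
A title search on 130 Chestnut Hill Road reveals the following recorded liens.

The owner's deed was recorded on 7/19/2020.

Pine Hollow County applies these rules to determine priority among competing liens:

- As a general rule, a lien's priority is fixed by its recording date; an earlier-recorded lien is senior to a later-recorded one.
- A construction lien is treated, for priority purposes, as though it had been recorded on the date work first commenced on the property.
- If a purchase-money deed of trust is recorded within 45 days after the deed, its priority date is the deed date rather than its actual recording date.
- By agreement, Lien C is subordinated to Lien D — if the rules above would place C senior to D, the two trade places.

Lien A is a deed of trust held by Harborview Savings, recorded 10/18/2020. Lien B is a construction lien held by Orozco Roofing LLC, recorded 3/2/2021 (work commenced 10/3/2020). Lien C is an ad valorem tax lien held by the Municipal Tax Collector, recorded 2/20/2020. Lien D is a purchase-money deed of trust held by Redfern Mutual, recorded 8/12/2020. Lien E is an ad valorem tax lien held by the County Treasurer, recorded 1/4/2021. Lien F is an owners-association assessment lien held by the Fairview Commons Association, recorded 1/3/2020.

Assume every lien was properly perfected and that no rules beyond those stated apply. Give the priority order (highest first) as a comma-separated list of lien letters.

Adjusting effective dates: B's effective date is 10/3/2020, when work began; D was recorded within the 45-day window, so its effective date is the deed date 7/19/2020.
Ordering by effective date: F (1/3/2020), C (2/20/2020), D (7/19/2020), B (10/3/2020), A (10/18/2020), E (1/4/2021).
Because C would otherwise rank above D, the subordination swaps them.

F, D, C, B, A, E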